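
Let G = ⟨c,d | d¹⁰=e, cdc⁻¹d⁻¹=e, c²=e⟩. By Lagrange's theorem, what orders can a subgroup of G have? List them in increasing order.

|G| = 20 = 2² · 5. By Lagrange's theorem the order of any subgroup divides 20; the divisors of 20 are 1, 2, 4, 5, 10, 20.

Answer: 1, 2, 4, 5, 10, 20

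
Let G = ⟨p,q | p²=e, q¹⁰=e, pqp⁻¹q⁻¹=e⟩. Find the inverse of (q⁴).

The order of (q⁴) is 5 (smallest k with (q⁴)ᵏ = e), so (q⁴)⁻¹ = (q⁴)⁴ = q⁶.
Check: (q⁴) · (q⁶) → (q⁴) · q⁶ = e, giving e as required.

Answer: q⁶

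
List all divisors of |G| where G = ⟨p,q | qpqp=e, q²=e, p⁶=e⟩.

|G| = 12 = 2² · 3. By Lagrange's theorem the order of any subgroup divides 12; the divisors of 12 are 1, 2, 3, 4, 6, 12.

Answer: 1, 2, 3, 4, 6, 12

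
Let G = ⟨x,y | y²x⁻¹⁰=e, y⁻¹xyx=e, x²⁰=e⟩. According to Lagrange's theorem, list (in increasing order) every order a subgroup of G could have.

|G| = 40 = 2³ · 5. By Lagrange's theorem the order of any subgroup divides 40; the divisors of 40 are 1, 2, 4, 5, 8, 10, 20, 40.

Answer: 1, 2, 4, 5, 8, 10, 20, 40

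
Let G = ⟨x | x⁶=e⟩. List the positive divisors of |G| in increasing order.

|G| = 6 = 2 · 3. By Lagrange's theorem the order of any subgroup divides 6; the divisors of 6 are 1, 2, 3, 6.

Answer: 1, 2, 3, 6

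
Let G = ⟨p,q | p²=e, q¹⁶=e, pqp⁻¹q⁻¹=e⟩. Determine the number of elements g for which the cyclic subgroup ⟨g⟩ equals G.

⟨g⟩ = G would require ord(g) = |G| = 32, but the maximum element order in G is 16 < 32. So G is not cyclic and no single element generates it: the count is 0.

Answer: 0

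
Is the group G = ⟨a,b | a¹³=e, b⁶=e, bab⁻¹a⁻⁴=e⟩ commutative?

a·b = ab but b·a = a⁴b, so a·b ≠ b·a and G is not abelian.

Answer: No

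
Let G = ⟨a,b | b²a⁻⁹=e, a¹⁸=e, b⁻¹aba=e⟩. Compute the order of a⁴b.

Compute successive powers until reaching e:
  (a⁴b)¹ = a⁴b, (a⁴b)² = a⁹, (a⁴b)³ = a⁴b⁻¹, (a⁴b)⁴ = e.
The smallest positive k with (a⁴b)ᵏ = e is 4.

Answer: 4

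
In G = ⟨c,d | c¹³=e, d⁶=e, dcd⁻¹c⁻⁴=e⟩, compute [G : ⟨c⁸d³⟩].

First find ord(c⁸d³) by computing successive powers:
  (c⁸d³)¹ = c⁸d³, (c⁸d³)² = e.
So |⟨c⁸d³⟩| = ord(c⁸d³) = 2. With |G| = 78, by Lagrange [G : ⟨c⁸d³⟩] = 78/2 = 39.

Answer: 39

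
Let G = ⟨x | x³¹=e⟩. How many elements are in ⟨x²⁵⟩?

|⟨x²⁵⟩| equals the order of x²⁵. Compute successive powers until reaching e:
  (x²⁵)¹ = x²⁵, (x²⁵)² = x¹⁹, (x²⁵)³ = x¹³, (x²⁵)⁴ = x⁷, (x²⁵)⁵ = x, (x²⁵)⁶ = x²⁶, (x²⁵)⁷ = x²⁰, (x²⁵)⁸ = x¹⁴, (x²⁵)⁹ = x⁸, (x²⁵)¹⁰ = x², (x²⁵)¹¹ = x²⁷, (x²⁵)¹² = x²¹, (x²⁵)¹³ = x¹⁵, (x²⁵)¹⁴ = x⁹, (x²⁵)¹⁵ = x³, (x²⁵)¹⁶ = x²⁸, (x²⁵)¹⁷ = x²², (x²⁵)¹⁸ = x¹⁶, (x²⁵)¹⁹ = x¹⁰, (x²⁵)²⁰ = x⁴, (x²⁵)²¹ = x²⁹, (x²⁵)²² = x²³, (x²⁵)²³ = x¹⁷, (x²⁵)²⁴ = x¹¹, (x²⁵)²⁵ = x⁵, (x²⁵)²⁶ = x³⁰, (x²⁵)²⁷ = x²⁴, (x²⁵)²⁸ = x¹⁸, (x²⁵)²⁹ = x¹², (x²⁵)³⁰ = x⁶, (x²⁵)³¹ = e.
The smallest positive k with (x²⁵)ᵏ = e is 31, so |⟨x²⁵⟩| = 31.

Answer: 31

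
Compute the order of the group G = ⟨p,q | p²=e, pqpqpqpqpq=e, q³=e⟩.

Enumerate words in the generators, reducing via the relations: the distinct elements are
  {e, p, q, pq, qp, q², pqp, pq², qpq, q²p, pqpq, pq²p, qpqp, qpq², q²pq, pqpqp, pqpq², pq²pq, qpq²p, q²pqp, q²pq², pqpq²p, pq²pqp, pq²pq², qpqpq², qpq²pq, q²pqpq, q²pq²p, pqpq²pq, pq²pqpq, pq²pq²p, qpqpq²p, qpq²pqp, qpq²pq², q²pqpq², q²pq²pq, pqpq²pqp, pqpq²pq², pq²pqpq², qpqpq²pq, qpq²pqpq, q²pqpq²p, q²pq²pqp, pqpq²pqpq, pq²pqpq²p, qpqpq²pq², qpq²pqpq², q²pqpq²pq, q²pq²pqpq, pqpq²pqpq², pq²pqpq²pq, qpq²pqpq²p, q²pqpq²pqp, q²pqpq²pq², q²pq²pqpq², pqpq²pqpq²p, pq²pqpq²pqp, pq²pqpq²pq², qpq²pqpq²pq, pqpq²pqpq²pq}.
No further products give new elements, so |G| = 60.

Answer: 60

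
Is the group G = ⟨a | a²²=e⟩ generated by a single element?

|G| = 22. The element a has order 22 (its powers give 22 distinct elements), so ⟨a⟩ = G and G is cyclic.

Answer: Yes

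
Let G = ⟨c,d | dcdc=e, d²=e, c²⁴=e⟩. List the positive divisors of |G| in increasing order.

|G| = 48 = 2⁴ · 3. By Lagrange's theorem the order of any subgroup divides 48; the divisors of 48 are 1, 2, 3, 4, 6, 8, 12, 16, 24, 48.

Answer: 1, 2, 3, 4, 6, 8, 12, 16, 24, 48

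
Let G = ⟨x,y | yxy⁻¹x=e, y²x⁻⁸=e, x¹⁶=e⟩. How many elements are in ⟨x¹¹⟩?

|⟨x¹¹⟩| equals the order of x¹¹. Compute successive powers until reaching e:
  (x¹¹)¹ = x¹¹, (x¹¹)² = x⁶, (x¹¹)³ = x, (x¹¹)⁴ = x¹², (x¹¹)⁵ = x⁷, (x¹¹)⁶ = x², (x¹¹)⁷ = x¹³, (x¹¹)⁸ = x⁸, (x¹¹)⁹ = x³, (x¹¹)¹⁰ = x¹⁴, (x¹¹)¹¹ = x⁹, (x¹¹)¹² = x⁴, (x¹¹)¹³ = x¹⁵, (x¹¹)¹⁴ = x¹⁰, (x¹¹)¹⁵ = x⁵, (x¹¹)¹⁶ = e.
The smallest positive k with (x¹¹)ᵏ = e is 16, so |⟨x¹¹⟩| = 16.

Answer: 16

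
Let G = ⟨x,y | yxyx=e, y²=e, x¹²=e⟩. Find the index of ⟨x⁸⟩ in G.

First find ord(x⁸) by computing successive powers:
  (x⁸)¹ = x⁸, (x⁸)² = x⁴, (x⁸)³ = e.
So |⟨x⁸⟩| = ord(x⁸) = 3. With |G| = 24, by Lagrange [G : ⟨x⁸⟩] = 24/3 = 8.

Answer: 8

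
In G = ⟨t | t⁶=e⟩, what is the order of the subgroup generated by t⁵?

|⟨t⁵⟩| equals the order of t⁵. Compute successive powers until reaching e:
  (t⁵)¹ = t⁵, (t⁵)² = t⁴, (t⁵)³ = t³, (t⁵)⁴ = t², (t⁵)⁵ = t, (t⁵)⁶ = e.
The smallest positive k with (t⁵)ᵏ = e is 6, so |⟨t⁵⟩| = 6.

Answer: 6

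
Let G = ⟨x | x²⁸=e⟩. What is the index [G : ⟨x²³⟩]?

First find ord(x²³) by computing successive powers:
  (x²³)¹ = x²³, (x²³)² = x¹⁸, (x²³)³ = x¹³, (x²³)⁴ = x⁸, (x²³)⁵ = x³, (x²³)⁶ = x²⁶, (x²³)⁷ = x²¹, (x²³)⁸ = x¹⁶, (x²³)⁹ = x¹¹, (x²³)¹⁰ = x⁶, (x²³)¹¹ = x, (x²³)¹² = x²⁴, (x²³)¹³ = x¹⁹, (x²³)¹⁴ = x¹⁴, (x²³)¹⁵ = x⁹, (x²³)¹⁶ = x⁴, (x²³)¹⁷ = x²⁷, (x²³)¹⁸ = x²², (x²³)¹⁹ = x¹⁷, (x²³)²⁰ = x¹², (x²³)²¹ = x⁷, (x²³)²² = x², (x²³)²³ = x²⁵, (x²³)²⁴ = x²⁰, (x²³)²⁵ = x¹⁵, (x²³)²⁶ = x¹⁰, (x²³)²⁷ = x⁵, (x²³)²⁸ = e.
So |⟨x²³⟩| = ord(x²³) = 28. With |G| = 28, by Lagrange [G : ⟨x²³⟩] = 28/28 = 1.

Answer: 1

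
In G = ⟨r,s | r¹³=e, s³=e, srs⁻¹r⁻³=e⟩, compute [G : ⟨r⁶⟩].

First find ord(r⁶) by computing successive powers:
  (r⁶)¹ = r⁶, (r⁶)² = r¹², (r⁶)³ = r⁵, (r⁶)⁴ = r¹¹, (r⁶)⁵ = r⁴, (r⁶)⁶ = r¹⁰, (r⁶)⁷ = r³, (r⁶)⁸ = r⁹, (r⁶)⁹ = r², (r⁶)¹⁰ = r⁸, (r⁶)¹¹ = r, (r⁶)¹² = r⁷, (r⁶)¹³ = e.
So |⟨r⁶⟩| = ord(r⁶) = 13. With |G| = 39, by Lagrange [G : ⟨r⁶⟩] = 39/13 = 3.

Answer: 3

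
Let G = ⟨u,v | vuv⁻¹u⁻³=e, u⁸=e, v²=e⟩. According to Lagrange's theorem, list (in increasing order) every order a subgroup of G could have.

|G| = 16 = 2⁴. By Lagrange's theorem the order of any subgroup divides 16; the divisors of 16 are 1, 2, 4, 8, 16.

Answer: 1, 2, 4, 8, 16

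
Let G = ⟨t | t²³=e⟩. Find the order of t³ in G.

Compute successive powers until reaching e:
  (t³)¹ = t³, (t³)² = t⁶, (t³)³ = t⁹, (t³)⁴ = t¹², (t³)⁵ = t¹⁵, (t³)⁶ = t¹⁸, (t³)⁷ = t²¹, (t³)⁸ = t, (t³)⁹ = t⁴, (t³)¹⁰ = t⁷, (t³)¹¹ = t¹⁰, (t³)¹² = t¹³, (t³)¹³ = t¹⁶, (t³)¹⁴ = t¹⁹, (t³)¹⁵ = t²², (t³)¹⁶ = t², (t³)¹⁷ = t⁵, (t³)¹⁸ = t⁸, (t³)¹⁹ = t¹¹, (t³)²⁰ = t¹⁴, (t³)²¹ = t¹⁷, (t³)²² = t²⁰, (t³)²³ = e.
The smallest positive k with (t³)ᵏ = e is 23.

Answer: 23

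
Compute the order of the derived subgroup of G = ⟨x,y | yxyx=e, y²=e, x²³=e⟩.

G' = [G, G] is generated by all commutators. The generator-pair commutators are: [x, y] = x².
The subgroup they normally generate is {e, x, x², x³, x⁴, x⁵, x⁶, x⁷, x⁸, x⁹, x¹⁰, x¹¹, x¹², x¹³, x¹⁴, x¹⁵, x¹⁶, x¹⁷, x¹⁸, x¹⁹, x²⁰, x²¹, x²²}, of order 23.
Check: |G/G'| = 46/23 = 2 is the order of the abelianisation.

Answer: 23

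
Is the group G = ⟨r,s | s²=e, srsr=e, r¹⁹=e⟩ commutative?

r·s = rs but s·r = r¹⁸s, so r·s ≠ s·r and G is not abelian.

Answer: No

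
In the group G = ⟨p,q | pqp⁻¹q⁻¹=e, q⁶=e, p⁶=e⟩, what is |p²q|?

Compute successive powers until reaching e:
  (p²q)¹ = p²q, (p²q)² = p⁴q², (p²q)³ = q³, (p²q)⁴ = p²q⁴, (p²q)⁵ = p⁴q⁵, (p²q)⁶ = e.
The smallest positive k with (p²q)ᵏ = e is 6.

Answer: 6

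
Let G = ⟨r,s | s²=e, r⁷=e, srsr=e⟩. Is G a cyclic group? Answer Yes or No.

Every cyclic group is abelian. But r·s = rs while s·r = r⁶s, so r·s ≠ s·r and G is not abelian. Hence G is not cyclic.

Answer: No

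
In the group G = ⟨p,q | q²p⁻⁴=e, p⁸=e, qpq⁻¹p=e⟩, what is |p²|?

Compute successive powers until reaching e:
  (p²)¹ = p², (p²)² = p⁴, (p²)³ = p⁶, (p²)⁴ = e.
The smallest positive k with (p²)ᵏ = e is 4.

Answer: 4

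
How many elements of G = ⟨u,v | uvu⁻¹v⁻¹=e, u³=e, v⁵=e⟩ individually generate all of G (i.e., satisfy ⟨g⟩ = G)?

G is cyclic of order 15. An element generates G iff its order is 15, and a cyclic group of order 15 has exactly φ(15) = 8 such elements.

Answer: 8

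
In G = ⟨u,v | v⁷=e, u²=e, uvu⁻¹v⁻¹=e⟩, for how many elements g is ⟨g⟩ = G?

G is cyclic of order 14. An element generates G iff its order is 14, and a cyclic group of order 14 has exactly φ(14) = 6 such elements.

Answer: 6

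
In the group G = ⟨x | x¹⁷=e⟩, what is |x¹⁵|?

Compute successive powers until reaching e:
  (x¹⁵)¹ = x¹⁵, (x¹⁵)² = x¹³, (x¹⁵)³ = x¹¹, (x¹⁵)⁴ = x⁹, (x¹⁵)⁵ = x⁷, (x¹⁵)⁶ = x⁵, (x¹⁵)⁷ = x³, (x¹⁵)⁸ = x, (x¹⁵)⁹ = x¹⁶, (x¹⁵)¹⁰ = x¹⁴, (x¹⁵)¹¹ = x¹², (x¹⁵)¹² = x¹⁰, (x¹⁵)¹³ = x⁸, (x¹⁵)¹⁴ = x⁶, (x¹⁵)¹⁵ = x⁴, (x¹⁵)¹⁶ = x², (x¹⁵)¹⁷ = e.
The smallest positive k with (x¹⁵)ᵏ = e is 17.

Answer: 17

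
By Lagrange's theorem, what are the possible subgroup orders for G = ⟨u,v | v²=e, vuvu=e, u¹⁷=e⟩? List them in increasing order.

|G| = 34 = 2 · 17. By Lagrange's theorem the order of any subgroup divides 34; the divisors of 34 are 1, 2, 17, 34.

Answer: 1, 2, 17, 34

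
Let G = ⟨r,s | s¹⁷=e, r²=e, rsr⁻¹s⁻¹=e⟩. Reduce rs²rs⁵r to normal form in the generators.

Multiply left to right, reducing at each step:
  r · s² = rs²
  (rs²) · r = s²
  (s²) · s⁵ = s⁷
  (s⁷) · r = rs⁷

Answer: rs⁷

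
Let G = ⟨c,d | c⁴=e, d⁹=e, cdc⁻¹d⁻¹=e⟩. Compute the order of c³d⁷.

Compute successive powers until reaching e:
  (c³d⁷)¹ = c³d⁷, (c³d⁷)² = c²d⁵, (c³d⁷)³ = cd³, (c³d⁷)⁴ = d, (c³d⁷)⁵ = c³d⁸, (c³d⁷)⁶ = c²d⁶, (c³d⁷)⁷ = cd⁴, (c³d⁷)⁸ = d², (c³d⁷)⁹ = c³, (c³d⁷)¹⁰ = c²d⁷, (c³d⁷)¹¹ = cd⁵, (c³d⁷)¹² = d³, (c³d⁷)¹³ = c³d, (c³d⁷)¹⁴ = c²d⁸, (c³d⁷)¹⁵ = cd⁶, (c³d⁷)¹⁶ = d⁴, (c³d⁷)¹⁷ = c³d², (c³d⁷)¹⁸ = c², (c³d⁷)¹⁹ = cd⁷, (c³d⁷)²⁰ = d⁵, (c³d⁷)²¹ = c³d³, (c³d⁷)²² = c²d, (c³d⁷)²³ = cd⁸, (c³d⁷)²⁴ = d⁶, (c³d⁷)²⁵ = c³d⁴, (c³d⁷)²⁶ = c²d², (c³d⁷)²⁷ = c, (c³d⁷)²⁸ = d⁷, (c³d⁷)²⁹ = c³d⁵, (c³d⁷)³⁰ = c²d³, (c³d⁷)³¹ = cd, (c³d⁷)³² = d⁸, (c³d⁷)³³ = c³d⁶, (c³d⁷)³⁴ = c²d⁴, (c³d⁷)³⁵ = cd², (c³d⁷)³⁶ = e.
The smallest positive k with (c³d⁷)ᵏ = e is 36.

Answer: 36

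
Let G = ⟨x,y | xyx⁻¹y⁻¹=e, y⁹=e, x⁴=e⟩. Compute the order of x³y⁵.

Compute successive powers until reaching e:
  (x³y⁵)¹ = x³y⁵, (x³y⁵)² = x²y, (x³y⁵)³ = xy⁶, (x³y⁵)⁴ = y², (x³y⁵)⁵ = x³y⁷, (x³y⁵)⁶ = x²y³, (x³y⁵)⁷ = xy⁸, (x³y⁵)⁸ = y⁴, (x³y⁵)⁹ = x³, (x³y⁵)¹⁰ = x²y⁵, (x³y⁵)¹¹ = xy, (x³y⁵)¹² = y⁶, (x³y⁵)¹³ = x³y², (x³y⁵)¹⁴ = x²y⁷, (x³y⁵)¹⁵ = xy³, (x³y⁵)¹⁶ = y⁸, (x³y⁵)¹⁷ = x³y⁴, (x³y⁵)¹⁸ = x², (x³y⁵)¹⁹ = xy⁵, (x³y⁵)²⁰ = y, (x³y⁵)²¹ = x³y⁶, (x³y⁵)²² = x²y², (x³y⁵)²³ = xy⁷, (x³y⁵)²⁴ = y³, (x³y⁵)²⁵ = x³y⁸, (x³y⁵)²⁶ = x²y⁴, (x³y⁵)²⁷ = x, (x³y⁵)²⁸ = y⁵, (x³y⁵)²⁹ = x³y, (x³y⁵)³⁰ = x²y⁶, (x³y⁵)³¹ = xy², (x³y⁵)³² = y⁷, (x³y⁵)³³ = x³y³, (x³y⁵)³⁴ = x²y⁸, (x³y⁵)³⁵ = xy⁴, (x³y⁵)³⁶ = e.
The smallest positive k with (x³y⁵)ᵏ = e is 36.

Answer: 36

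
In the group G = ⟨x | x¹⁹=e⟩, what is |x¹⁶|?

Compute successive powers until reaching e:
  (x¹⁶)¹ = x¹⁶, (x¹⁶)² = x¹³, (x¹⁶)³ = x¹⁰, (x¹⁶)⁴ = x⁷, (x¹⁶)⁵ = x⁴, (x¹⁶)⁶ = x, (x¹⁶)⁷ = x¹⁷, (x¹⁶)⁸ = x¹⁴, (x¹⁶)⁹ = x¹¹, (x¹⁶)¹⁰ = x⁸, (x¹⁶)¹¹ = x⁵, (x¹⁶)¹² = x², (x¹⁶)¹³ = x¹⁸, (x¹⁶)¹⁴ = x¹⁵, (x¹⁶)¹⁵ = x¹², (x¹⁶)¹⁶ = x⁹, (x¹⁶)¹⁷ = x⁶, (x¹⁶)¹⁸ = x³, (x¹⁶)¹⁹ = e.
The smallest positive k with (x¹⁶)ᵏ = e is 19.

Answer: 19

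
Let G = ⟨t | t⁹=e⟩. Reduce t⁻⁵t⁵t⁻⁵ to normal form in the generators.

Multiply left to right, reducing at each step:
  (t⁴) · t⁵ = e
  e · t⁻⁵ = t⁴

Answer: t⁴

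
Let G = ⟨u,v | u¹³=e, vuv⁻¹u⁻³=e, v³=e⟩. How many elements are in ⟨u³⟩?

|⟨u³⟩| equals the order of u³. Compute successive powers until reaching e:
  (u³)¹ = u³, (u³)² = u⁶, (u³)³ = u⁹, (u³)⁴ = u¹², (u³)⁵ = u², (u³)⁶ = u⁵, (u³)⁷ = u⁸, (u³)⁸ = u¹¹, (u³)⁹ = u, (u³)¹⁰ = u⁴, (u³)¹¹ = u⁷, (u³)¹² = u¹⁰, (u³)¹³ = e.
The smallest positive k with (u³)ᵏ = e is 13, so |⟨u³⟩| = 13.

Answer: 13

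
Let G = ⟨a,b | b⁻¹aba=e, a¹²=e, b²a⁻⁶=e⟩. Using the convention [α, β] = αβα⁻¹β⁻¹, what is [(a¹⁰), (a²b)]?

[(a¹⁰), (a²b)] = (a¹⁰)·(a²b)·(a¹⁰)⁻¹·(a²b)⁻¹.
  (a¹⁰) · (a²b) = b
  b · (a²) = a⁴b⁻¹
  (a⁴b⁻¹) · (a²b⁻¹) = a⁸

Answer: a⁸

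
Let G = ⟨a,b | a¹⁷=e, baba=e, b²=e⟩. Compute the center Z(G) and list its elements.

An element z ∈ Z(G) iff z commutes with every generator.
For example e is central: e·a = a = a·e; e·b = b = b·e.
Whereas a ∉ Z(G) since a·b = ab ≠ a¹⁶b = b·a.
Checking each of the 34 elements this way gives Z(G) = {e}, of order 1.

Answer: {e}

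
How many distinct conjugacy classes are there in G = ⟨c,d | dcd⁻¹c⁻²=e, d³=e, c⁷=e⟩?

The conjugacy classes (representative and size) are:
  [e] (size 1), [c²] (size 3), [c⁵] (size 3), [d] (size 7), [d²] (size 7).
Class equation: 1 + 3 + 3 + 7 + 7 = 21 = |G|. So G has 5 conjugacy classes.

Answer: 5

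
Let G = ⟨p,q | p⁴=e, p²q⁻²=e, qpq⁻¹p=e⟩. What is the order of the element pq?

Compute successive powers until reaching e:
  (pq)¹ = pq, (pq)² = p², (pq)³ = pq⁻¹, (pq)⁴ = e.
The smallest positive k with (pq)ᵏ = e is 4.

Answer: 4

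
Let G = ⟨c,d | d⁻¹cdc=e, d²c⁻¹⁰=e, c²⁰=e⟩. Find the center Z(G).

An element z ∈ Z(G) iff z commutes with every generator.
For example c¹⁰ is central: (c¹⁰)·c = c¹¹ = c·(c¹⁰); (c¹⁰)·d = d⁻¹ = d·(c¹⁰).
Whereas c ∉ Z(G) since c·d = cd ≠ c⁹d⁻¹ = d·c.
Checking each of the 40 elements this way gives Z(G) = {e, c¹⁰}, of order 2.

Answer: {e, c¹⁰}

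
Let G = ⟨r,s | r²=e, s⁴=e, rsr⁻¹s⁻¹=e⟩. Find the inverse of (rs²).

The order of (rs²) is 2 (smallest k with (rs²)ᵏ = e), so (rs²)⁻¹ = (rs²)¹ = rs².
Check: (rs²) · (rs²) → (rs²) · r = s²;   (s²) · s² = e, giving e as required.

Answer: rs²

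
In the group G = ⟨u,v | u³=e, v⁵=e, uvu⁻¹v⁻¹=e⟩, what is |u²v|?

Compute successive powers until reaching e:
  (u²v)¹ = u²v, (u²v)² = uv², (u²v)³ = v³, (u²v)⁴ = u²v⁴, (u²v)⁵ = u, (u²v)⁶ = v, (u²v)⁷ = u²v², (u²v)⁸ = uv³, (u²v)⁹ = v⁴, (u²v)¹⁰ = u², (u²v)¹¹ = uv, (u²v)¹² = v², (u²v)¹³ = u²v³, (u²v)¹⁴ = uv⁴, (u²v)¹⁵ = e.
The smallest positive k with (u²v)ᵏ = e is 15.

Answer: 15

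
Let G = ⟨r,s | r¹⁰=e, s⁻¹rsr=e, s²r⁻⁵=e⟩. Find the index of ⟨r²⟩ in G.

First find ord(r²) by computing successive powers:
  (r²)¹ = r², (r²)² = r⁴, (r²)³ = r⁶, (r²)⁴ = r⁸, (r²)⁵ = e.
So |⟨r²⟩| = ord(r²) = 5. With |G| = 20, by Lagrange [G : ⟨r²⟩] = 20/5 = 4.

Answer: 4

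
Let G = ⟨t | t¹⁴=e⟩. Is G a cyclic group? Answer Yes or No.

|G| = 14. The element t has order 14 (its powers give 14 distinct elements), so ⟨t⟩ = G and G is cyclic.

Answer: Yes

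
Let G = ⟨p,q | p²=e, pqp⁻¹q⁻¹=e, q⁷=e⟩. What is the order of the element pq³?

Compute successive powers until reaching e:
  (pq³)¹ = pq³, (pq³)² = q⁶, (pq³)³ = pq², (pq³)⁴ = q⁵, (pq³)⁵ = pq, (pq³)⁶ = q⁴, (pq³)⁷ = p, (pq³)⁸ = q³, (pq³)⁹ = pq⁶, (pq³)¹⁰ = q², (pq³)¹¹ = pq⁵, (pq³)¹² = q, (pq³)¹³ = pq⁴, (pq³)¹⁴ = e.
The smallest positive k with (pq³)ᵏ = e is 14.

Answer: 14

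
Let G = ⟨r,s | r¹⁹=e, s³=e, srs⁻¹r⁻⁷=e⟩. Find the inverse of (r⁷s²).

The order of (r⁷s²) is 3 (smallest k with (r⁷s²)ᵏ = e), so (r⁷s²)⁻¹ = (r⁷s²)² = r⁸s.
Check: (r⁷s²) · (r⁸s) → (r⁷s²) · r⁸ = s²;   (s²) · s = e, giving e as required.

Answer: r⁸s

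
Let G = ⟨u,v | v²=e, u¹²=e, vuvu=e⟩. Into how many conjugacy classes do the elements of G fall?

The conjugacy classes (representative and size) are:
  [e] (size 1), [u¹¹] (size 2), [u²] (size 2), [u⁹] (size 2), [u⁴] (size 2), [u⁵] (size 2), [u⁶] (size 1), [v] (size 6), [uv] (size 6).
Class equation: 1 + 2 + 2 + 2 + 2 + 2 + 1 + 6 + 6 = 24 = |G|. So G has 9 conjugacy classes.

Answer: 9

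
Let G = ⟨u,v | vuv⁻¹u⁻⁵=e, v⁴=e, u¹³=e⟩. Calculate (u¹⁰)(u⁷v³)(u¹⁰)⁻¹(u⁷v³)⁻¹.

[(u¹⁰), (u⁷v³)] = (u¹⁰)·(u⁷v³)·(u¹⁰)⁻¹·(u⁷v³)⁻¹.
  (u¹⁰) · (u⁷v³) = u⁴v³
  (u⁴v³) · (u³) = u²v³
  (u²v³) · (u⁴v) = u⁸

Answer: u⁸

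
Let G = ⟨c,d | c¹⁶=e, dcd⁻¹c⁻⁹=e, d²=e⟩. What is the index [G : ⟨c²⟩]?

First find ord(c²) by computing successive powers:
  (c²)¹ = c², (c²)² = c⁴, (c²)³ = c⁶, (c²)⁴ = c⁸, (c²)⁵ = c¹⁰, (c²)⁶ = c¹², (c²)⁷ = c¹⁴, (c²)⁸ = e.
So |⟨c²⟩| = ord(c²) = 8. With |G| = 32, by Lagrange [G : ⟨c²⟩] = 32/8 = 4.

Answer: 4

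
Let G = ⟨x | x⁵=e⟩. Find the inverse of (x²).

The order of (x²) is 5 (smallest k with (x²)ᵏ = e), so (x²)⁻¹ = (x²)⁴ = x³.
Check: (x²) · (x³) → (x²) · x³ = e, giving e as required.

Answer: x³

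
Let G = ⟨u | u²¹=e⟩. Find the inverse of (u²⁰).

The order of (u²⁰) is 21 (smallest k with (u²⁰)ᵏ = e), so (u²⁰)⁻¹ = (u²⁰)²⁰ = u.
Check: (u²⁰) · u → (u²⁰) · u = e, giving e as required.

Answer: u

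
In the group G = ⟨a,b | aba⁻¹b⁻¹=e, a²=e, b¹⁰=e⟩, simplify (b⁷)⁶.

Compute successive powers of (b⁷), reducing at each step:
  (b⁷)²: (b⁷) · b⁷ = b⁴
  (b⁷)³: (b⁴) · b⁷ = b
  (b⁷)⁴: b · b⁷ = b⁸
  (b⁷)⁵: (b⁸) · b⁷ = b⁵
  (b⁷)⁶: (b⁵) · b⁷ = b²

Answer: b²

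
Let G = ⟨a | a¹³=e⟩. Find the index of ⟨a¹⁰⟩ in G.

First find ord(a¹⁰) by computing successive powers:
  (a¹⁰)¹ = a¹⁰, (a¹⁰)² = a⁷, (a¹⁰)³ = a⁴, (a¹⁰)⁴ = a, (a¹⁰)⁵ = a¹¹, (a¹⁰)⁶ = a⁸, (a¹⁰)⁷ = a⁵, (a¹⁰)⁸ = a², (a¹⁰)⁹ = a¹², (a¹⁰)¹⁰ = a⁹, (a¹⁰)¹¹ = a⁶, (a¹⁰)¹² = a³, (a¹⁰)¹³ = e.
So |⟨a¹⁰⟩| = ord(a¹⁰) = 13. With |G| = 13, by Lagrange [G : ⟨a¹⁰⟩] = 13/13 = 1.

Answer: 1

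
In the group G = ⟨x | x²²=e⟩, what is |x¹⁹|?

Compute successive powers until reaching e:
  (x¹⁹)¹ = x¹⁹, (x¹⁹)² = x¹⁶, (x¹⁹)³ = x¹³, (x¹⁹)⁴ = x¹⁰, (x¹⁹)⁵ = x⁷, (x¹⁹)⁶ = x⁴, (x¹⁹)⁷ = x, (x¹⁹)⁸ = x²⁰, (x¹⁹)⁹ = x¹⁷, (x¹⁹)¹⁰ = x¹⁴, (x¹⁹)¹¹ = x¹¹, (x¹⁹)¹² = x⁸, (x¹⁹)¹³ = x⁵, (x¹⁹)¹⁴ = x², (x¹⁹)¹⁵ = x²¹, (x¹⁹)¹⁶ = x¹⁸, (x¹⁹)¹⁷ = x¹⁵, (x¹⁹)¹⁸ = x¹², (x¹⁹)¹⁹ = x⁹, (x¹⁹)²⁰ = x⁶, (x¹⁹)²¹ = x³, (x¹⁹)²² = e.
The smallest positive k with (x¹⁹)ᵏ = e is 22.

Answer: 22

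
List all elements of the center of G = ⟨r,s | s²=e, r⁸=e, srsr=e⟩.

An element z ∈ Z(G) iff z commutes with every generator.
For example r⁴ is central: (r⁴)·r = r⁵ = r·(r⁴); (r⁴)·s = r⁴s = s·(r⁴).
Whereas r ∉ Z(G) since r·s = rs ≠ r⁷s = s·r.
Checking each of the 16 elements this way gives Z(G) = {e, r⁴}, of order 2.

Answer: {e, r⁴}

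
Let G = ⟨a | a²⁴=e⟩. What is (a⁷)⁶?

Compute successive powers of (a⁷), reducing at each step:
  (a⁷)²: (a⁷) · a⁷ = a¹⁴
  (a⁷)³: (a¹⁴) · a⁷ = a²¹
  (a⁷)⁴: (a²¹) · a⁷ = a⁴
  (a⁷)⁵: (a⁴) · a⁷ = a¹¹
  (a⁷)⁶: (a¹¹) · a⁷ = a¹⁸

Answer: a¹⁸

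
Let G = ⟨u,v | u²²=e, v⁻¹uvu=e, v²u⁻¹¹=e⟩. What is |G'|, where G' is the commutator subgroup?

G' = [G, G] is generated by all commutators. The generator-pair commutators are: [u, v] = u².
The subgroup they normally generate is {e, u², u⁴, u⁶, u⁸, u¹⁰, u¹², u¹⁴, u¹⁶, u¹⁸, u²⁰}, of order 11.
Check: |G/G'| = 44/11 = 4 is the order of the abelianisation.

Answer: 11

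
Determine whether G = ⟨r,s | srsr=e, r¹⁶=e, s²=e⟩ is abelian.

r·s = rs but s·r = r¹⁵s, so r·s ≠ s·r and G is not abelian.

Answer: No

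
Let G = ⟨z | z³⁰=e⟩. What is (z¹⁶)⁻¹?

The order of (z¹⁶) is 15 (smallest k with (z¹⁶)ᵏ = e), so (z¹⁶)⁻¹ = (z¹⁶)¹⁴ = z¹⁴.
Check: (z¹⁶) · (z¹⁴) → (z¹⁶) · z¹⁴ = e, giving e as required.

Answer: z¹⁴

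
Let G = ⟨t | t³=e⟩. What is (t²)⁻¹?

The order of (t²) is 3 (smallest k with (t²)ᵏ = e), so (t²)⁻¹ = (t²)² = t.
Check: (t²) · t → (t²) · t = e, giving e as required.

Answer: t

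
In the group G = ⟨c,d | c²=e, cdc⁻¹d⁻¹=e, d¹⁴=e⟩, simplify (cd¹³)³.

Compute successive powers of (cd¹³), reducing at each step:
  (cd¹³)²: (cd¹³) · c = d¹³;   (d¹³) · d¹³ = d¹²
  (cd¹³)³: (d¹²) · c = cd¹²;   (cd¹²) · d¹³ = cd¹¹

Answer: cd¹¹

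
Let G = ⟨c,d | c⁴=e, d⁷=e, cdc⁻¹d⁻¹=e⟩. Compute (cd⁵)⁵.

Compute successive powers of (cd⁵), reducing at each step:
  (cd⁵)²: (cd⁵) · c = c²d⁵;   (c²d⁵) · d⁵ = c²d³
  (cd⁵)³: (c²d³) · c = c³d³;   (c³d³) · d⁵ = c³d
  (cd⁵)⁴: (c³d) · c = d;   d · d⁵ = d⁶
  (cd⁵)⁵: (d⁶) · c = cd⁶;   (cd⁶) · d⁵ = cd⁴

Answer: cd⁴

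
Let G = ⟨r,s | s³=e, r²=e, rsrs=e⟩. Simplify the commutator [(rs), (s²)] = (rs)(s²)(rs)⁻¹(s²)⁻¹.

[(rs), (s²)] = (rs)·(s²)·(rs)⁻¹·(s²)⁻¹.
  (rs) · (s²) = r
  r · (rs) = s
  s · s = s²

Answer: s²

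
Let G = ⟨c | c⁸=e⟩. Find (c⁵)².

Compute successive powers of (c⁵), reducing at each step:
  (c⁵)²: (c⁵) · c⁵ = c²

Answer: c²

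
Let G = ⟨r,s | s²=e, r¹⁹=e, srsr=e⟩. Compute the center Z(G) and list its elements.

An element z ∈ Z(G) iff z commutes with every generator.
For example e is central: e·r = r = r·e; e·s = s = s·e.
Whereas r ∉ Z(G) since r·s = rs ≠ r¹⁸s = s·r.
Checking each of the 38 elements this way gives Z(G) = {e}, of order 1.

Answer: {e}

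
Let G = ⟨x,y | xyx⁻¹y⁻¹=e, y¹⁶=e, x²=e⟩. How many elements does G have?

Enumerate words in the generators, reducing via the relations: the distinct elements are
  {e, x, y, xy, y², y³, y⁴, y⁵, y⁶, y⁷, y⁸, y⁹, xy², xy³, xy⁴, xy⁵, xy⁶, xy⁷, xy⁸, xy⁹, y¹², y¹³, y¹¹, y¹⁰, y¹⁴, y¹⁵, xy¹², xy¹³, xy¹¹, xy¹⁰, xy¹⁴, xy¹⁵}.
No further products give new elements, so |G| = 32.

Answer: 32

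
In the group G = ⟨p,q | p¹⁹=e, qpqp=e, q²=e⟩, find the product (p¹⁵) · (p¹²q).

Compute (p¹⁵) · (p¹²q) by multiplying left to right and reducing via the relations at each step:
  (p¹⁵) · p¹² = p⁸
  (p⁸) · q = p⁸q

Answer: p⁸q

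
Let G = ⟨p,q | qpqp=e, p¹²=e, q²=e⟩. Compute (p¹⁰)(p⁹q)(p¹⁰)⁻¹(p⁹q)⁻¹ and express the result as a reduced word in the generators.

[(p¹⁰), (p⁹q)] = (p¹⁰)·(p⁹q)·(p¹⁰)⁻¹·(p⁹q)⁻¹.
  (p¹⁰) · (p⁹q) = p⁷q
  (p⁷q) · (p²) = p⁵q
  (p⁵q) · (p⁹q) = p⁸

Answer: p⁸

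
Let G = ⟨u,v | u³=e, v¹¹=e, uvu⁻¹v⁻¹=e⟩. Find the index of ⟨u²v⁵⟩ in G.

First find ord(u²v⁵) by computing successive powers:
  (u²v⁵)¹ = u²v⁵, (u²v⁵)² = uv¹⁰, (u²v⁵)³ = v⁴, (u²v⁵)⁴ = u²v⁹, (u²v⁵)⁵ = uv³, (u²v⁵)⁶ = v⁸, (u²v⁵)⁷ = u²v², (u²v⁵)⁸ = uv⁷, (u²v⁵)⁹ = v, (u²v⁵)¹⁰ = u²v⁶, (u²v⁵)¹¹ = u, (u²v⁵)¹² = v⁵, (u²v⁵)¹³ = u²v¹⁰, (u²v⁵)¹⁴ = uv⁴, (u²v⁵)¹⁵ = v⁹, (u²v⁵)¹⁶ = u²v³, (u²v⁵)¹⁷ = uv⁸, (u²v⁵)¹⁸ = v², (u²v⁵)¹⁹ = u²v⁷, (u²v⁵)²⁰ = uv, (u²v⁵)²¹ = v⁶, (u²v⁵)²² = u², (u²v⁵)²³ = uv⁵, (u²v⁵)²⁴ = v¹⁰, (u²v⁵)²⁵ = u²v⁴, (u²v⁵)²⁶ = uv⁹, (u²v⁵)²⁷ = v³, (u²v⁵)²⁸ = u²v⁸, (u²v⁵)²⁹ = uv², (u²v⁵)³⁰ = v⁷, (u²v⁵)³¹ = u²v, (u²v⁵)³² = uv⁶, (u²v⁵)³³ = e.
So |⟨u²v⁵⟩| = ord(u²v⁵) = 33. With |G| = 33, by Lagrange [G : ⟨u²v⁵⟩] = 33/33 = 1.

Answer: 1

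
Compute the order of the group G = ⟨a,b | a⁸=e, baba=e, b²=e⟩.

Enumerate words in the generators, reducing via the relations: the distinct elements are
  {a, b, e, ab, a², a³, a⁴, a⁵, a⁶, a⁷, a²b, a³b, a⁴b, a⁵b, a⁶b, a⁷b}.
No further products give new elements, so |G| = 16.

Answer: 16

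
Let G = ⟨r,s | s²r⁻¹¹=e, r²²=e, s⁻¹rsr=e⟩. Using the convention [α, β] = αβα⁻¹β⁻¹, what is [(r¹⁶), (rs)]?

[(r¹⁶), (rs)] = (r¹⁶)·(rs)·(r¹⁶)⁻¹·(rs)⁻¹.
  (r¹⁶) · (rs) = r⁶s⁻¹
  (r⁶s⁻¹) · (r⁶) = s⁻¹
  (s⁻¹) · (rs⁻¹) = r¹⁰

Answer: r¹⁰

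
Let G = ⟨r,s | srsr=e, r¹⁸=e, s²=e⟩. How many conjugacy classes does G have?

The conjugacy classes (representative and size) are:
  [e] (size 1), [r] (size 2), [r²] (size 2), [r³] (size 2), [r¹⁴] (size 2), [r⁵] (size 2), [r¹²] (size 2), [r⁷] (size 2), [r¹⁰] (size 2), [r⁹] (size 1), [r¹⁰s] (size 9), [rs] (size 9).
Class equation: 1 + 2 + 2 + 2 + 2 + 2 + 2 + 2 + 2 + 1 + 9 + 9 = 36 = |G|. So G has 12 conjugacy classes.

Answer: 12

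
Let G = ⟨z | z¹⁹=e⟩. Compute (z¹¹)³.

Compute successive powers of (z¹¹), reducing at each step:
  (z¹¹)²: (z¹¹) · z¹¹ = z³
  (z¹¹)³: (z³) · z¹¹ = z¹⁴

Answer: z¹⁴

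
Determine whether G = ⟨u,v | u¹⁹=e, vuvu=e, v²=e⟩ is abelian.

u·v = uv but v·u = u¹⁸v, so u·v ≠ v·u and G is not abelian.

Answer: No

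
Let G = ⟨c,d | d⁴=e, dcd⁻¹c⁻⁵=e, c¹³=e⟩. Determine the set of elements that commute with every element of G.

An element z ∈ Z(G) iff z commutes with every generator.
For example e is central: e·c = c = c·e; e·d = d = d·e.
Whereas c ∉ Z(G) since c·d = cd ≠ c⁵d = d·c.
Checking each of the 52 elements this way gives Z(G) = {e}, of order 1.

Answer: {e}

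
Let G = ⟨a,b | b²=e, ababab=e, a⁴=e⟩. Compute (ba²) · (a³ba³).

Compute (ba²) · (a³ba³) by multiplying left to right and reducing via the relations at each step:
  (ba²) · a³ = ba
  (ba) · b = a³ba³
  (a³ba³) · a³ = a³ba²

Answer: a³ba²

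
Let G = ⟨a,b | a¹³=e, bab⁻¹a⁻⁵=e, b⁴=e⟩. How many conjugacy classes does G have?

The conjugacy classes (representative and size) are:
  [e] (size 1), [a] (size 4), [a²] (size 4), [a⁹] (size 4), [a¹²b] (size 13), [a⁴b²] (size 13), [a¹²b³] (size 13).
Class equation: 1 + 4 + 4 + 4 + 13 + 13 + 13 = 52 = |G|. So G has 7 conjugacy classes.

Answer: 7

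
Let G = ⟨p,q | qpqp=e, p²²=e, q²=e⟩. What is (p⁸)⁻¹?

The order of (p⁸) is 11 (smallest k with (p⁸)ᵏ = e), so (p⁸)⁻¹ = (p⁸)¹⁰ = p¹⁴.
Check: (p⁸) · (p¹⁴) → (p⁸) · p¹⁴ = e, giving e as required.

Answer: p¹⁴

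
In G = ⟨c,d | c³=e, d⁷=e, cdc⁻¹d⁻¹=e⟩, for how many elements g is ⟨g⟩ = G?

G is cyclic of order 21. An element generates G iff its order is 21, and a cyclic group of order 21 has exactly φ(21) = 12 such elements.

Answer: 12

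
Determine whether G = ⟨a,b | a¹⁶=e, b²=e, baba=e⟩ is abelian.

a·b = ab but b·a = a¹⁵b, so a·b ≠ b·a and G is not abelian.

Answer: No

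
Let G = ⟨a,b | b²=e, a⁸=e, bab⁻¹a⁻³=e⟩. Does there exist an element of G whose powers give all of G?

Every cyclic group is abelian. But a·b = ab while b·a = a³b, so a·b ≠ b·a and G is not abelian. Hence G is not cyclic.

Answer: No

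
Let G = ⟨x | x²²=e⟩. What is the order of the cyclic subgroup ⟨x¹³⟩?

|⟨x¹³⟩| equals the order of x¹³. Compute successive powers until reaching e:
  (x¹³)¹ = x¹³, (x¹³)² = x⁴, (x¹³)³ = x¹⁷, (x¹³)⁴ = x⁸, (x¹³)⁵ = x²¹, (x¹³)⁶ = x¹², (x¹³)⁷ = x³, (x¹³)⁸ = x¹⁶, (x¹³)⁹ = x⁷, (x¹³)¹⁰ = x²⁰, (x¹³)¹¹ = x¹¹, (x¹³)¹² = x², (x¹³)¹³ = x¹⁵, (x¹³)¹⁴ = x⁶, (x¹³)¹⁵ = x¹⁹, (x¹³)¹⁶ = x¹⁰, (x¹³)¹⁷ = x, (x¹³)¹⁸ = x¹⁴, (x¹³)¹⁹ = x⁵, (x¹³)²⁰ = x¹⁸, (x¹³)²¹ = x⁹, (x¹³)²² = e.
The smallest positive k with (x¹³)ᵏ = e is 22, so |⟨x¹³⟩| = 22.

Answer: 22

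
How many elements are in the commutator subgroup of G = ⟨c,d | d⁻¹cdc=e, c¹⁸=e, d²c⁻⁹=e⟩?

G' = [G, G] is generated by all commutators. The generator-pair commutators are: [c, d] = c².
The subgroup they normally generate is {e, c², c⁴, c⁶, c⁸, c¹⁰, c¹², c¹⁴, c¹⁶}, of order 9.
Check: |G/G'| = 36/9 = 4 is the order of the abelianisation.

Answer: 9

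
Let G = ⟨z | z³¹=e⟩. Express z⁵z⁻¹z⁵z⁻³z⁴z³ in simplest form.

Multiply left to right, reducing at each step:
  (z⁵) · z⁻¹ = z⁴
  (z⁴) · z⁵ = z⁹
  (z⁹) · z⁻³ = z⁶
  (z⁶) · z⁴ = z¹⁰
  (z¹⁰) · z³ = z¹³

Answer: z¹³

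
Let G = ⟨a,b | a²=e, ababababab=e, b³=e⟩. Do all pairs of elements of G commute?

a·b = ab but b·a = ba, so a·b ≠ b·a and G is not abelian.

Answer: No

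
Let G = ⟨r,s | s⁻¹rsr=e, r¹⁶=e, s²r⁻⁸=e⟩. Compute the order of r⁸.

Compute successive powers until reaching e:
  (r⁸)¹ = r⁸, (r⁸)² = e.
The smallest positive k with (r⁸)ᵏ = e is 2.

Answer: 2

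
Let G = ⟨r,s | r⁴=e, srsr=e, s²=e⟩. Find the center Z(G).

An element z ∈ Z(G) iff z commutes with every generator.
For example r² is central: (r²)·r = r³ = r·(r²); (r²)·s = r²s = s·(r²).
Whereas r ∉ Z(G) since r·s = rs ≠ r³s = s·r.
Checking each of the 8 elements this way gives Z(G) = {e, r²}, of order 2.

Answer: {e, r²}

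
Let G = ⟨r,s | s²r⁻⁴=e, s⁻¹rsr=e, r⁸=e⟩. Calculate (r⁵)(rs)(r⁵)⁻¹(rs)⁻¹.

[(r⁵), (rs)] = (r⁵)·(rs)·(r⁵)⁻¹·(rs)⁻¹.
  (r⁵) · (rs) = r²s⁻¹
  (r²s⁻¹) · (r³) = r³s
  (r³s) · (rs⁻¹) = r²

Answer: r²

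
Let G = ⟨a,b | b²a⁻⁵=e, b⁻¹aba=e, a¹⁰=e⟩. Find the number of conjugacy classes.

The conjugacy classes (representative and size) are:
  [e] (size 1), [a] (size 2), [a⁸] (size 2), [a⁷] (size 2), [a⁴] (size 2), [a⁵] (size 1), [a⁴b] (size 5), [a²b⁻¹] (size 5).
Class equation: 1 + 2 + 2 + 2 + 2 + 1 + 5 + 5 = 20 = |G|. So G has 8 conjugacy classes.

Answer: 8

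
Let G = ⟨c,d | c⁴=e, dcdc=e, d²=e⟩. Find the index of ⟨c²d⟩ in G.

First find ord(c²d) by computing successive powers:
  (c²d)¹ = c²d, (c²d)² = e.
So |⟨c²d⟩| = ord(c²d) = 2. With |G| = 8, by Lagrange [G : ⟨c²d⟩] = 8/2 = 4.

Answer: 4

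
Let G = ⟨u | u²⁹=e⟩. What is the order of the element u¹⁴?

Compute successive powers until reaching e:
  (u¹⁴)¹ = u¹⁴, (u¹⁴)² = u²⁸, (u¹⁴)³ = u¹³, (u¹⁴)⁴ = u²⁷, (u¹⁴)⁵ = u¹², (u¹⁴)⁶ = u²⁶, (u¹⁴)⁷ = u¹¹, (u¹⁴)⁸ = u²⁵, (u¹⁴)⁹ = u¹⁰, (u¹⁴)¹⁰ = u²⁴, (u¹⁴)¹¹ = u⁹, (u¹⁴)¹² = u²³, (u¹⁴)¹³ = u⁸, (u¹⁴)¹⁴ = u²², (u¹⁴)¹⁵ = u⁷, (u¹⁴)¹⁶ = u²¹, (u¹⁴)¹⁷ = u⁶, (u¹⁴)¹⁸ = u²⁰, (u¹⁴)¹⁹ = u⁵, (u¹⁴)²⁰ = u¹⁹, (u¹⁴)²¹ = u⁴, (u¹⁴)²² = u¹⁸, (u¹⁴)²³ = u³, (u¹⁴)²⁴ = u¹⁷, (u¹⁴)²⁵ = u², (u¹⁴)²⁶ = u¹⁶, (u¹⁴)²⁷ = u, (u¹⁴)²⁸ = u¹⁵, (u¹⁴)²⁹ = e.
The smallest positive k with (u¹⁴)ᵏ = e is 29.

Answer: 29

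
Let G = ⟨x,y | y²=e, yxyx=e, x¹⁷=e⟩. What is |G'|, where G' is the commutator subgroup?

G' = [G, G] is generated by all commutators. The generator-pair commutators are: [x, y] = x².
The subgroup they normally generate is {e, x, x², x³, x⁴, x⁵, x⁶, x⁷, x⁸, x⁹, x¹⁰, x¹¹, x¹², x¹³, x¹⁴, x¹⁵, x¹⁶}, of order 17.
Check: |G/G'| = 34/17 = 2 is the order of the abelianisation.

Answer: 17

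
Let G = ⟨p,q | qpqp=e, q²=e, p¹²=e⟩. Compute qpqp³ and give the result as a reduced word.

Multiply left to right, reducing at each step:
  q · p = p¹¹q
  (p¹¹q) · q = p¹¹
  (p¹¹) · p³ = p²

Answer: p²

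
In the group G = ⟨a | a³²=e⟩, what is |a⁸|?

Compute successive powers until reaching e:
  (a⁸)¹ = a⁸, (a⁸)² = a¹⁶, (a⁸)³ = a²⁴, (a⁸)⁴ = e.
The smallest positive k with (a⁸)ᵏ = e is 4.

Answer: 4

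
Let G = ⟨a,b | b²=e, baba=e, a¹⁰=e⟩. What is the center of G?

An element z ∈ Z(G) iff z commutes with every generator.
For example a⁵ is central: (a⁵)·a = a⁶ = a·(a⁵); (a⁵)·b = a⁵b = b·(a⁵).
Whereas a ∉ Z(G) since a·b = ab ≠ a⁹b = b·a.
Checking each of the 20 elements this way gives Z(G) = {e, a⁵}, of order 2.

Answer: {e, a⁵}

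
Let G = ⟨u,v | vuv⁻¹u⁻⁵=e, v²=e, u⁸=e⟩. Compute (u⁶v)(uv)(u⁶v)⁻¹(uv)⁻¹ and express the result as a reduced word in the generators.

[(u⁶v), (uv)] = (u⁶v)·(uv)·(u⁶v)⁻¹·(uv)⁻¹.
  (u⁶v) · (uv) = u³
  (u³) · (u²v) = u⁵v
  (u⁵v) · (u³v) = u⁴

Answer: u⁴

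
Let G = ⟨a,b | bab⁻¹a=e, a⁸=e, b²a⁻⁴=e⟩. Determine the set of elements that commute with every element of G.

An element z ∈ Z(G) iff z commutes with every generator.
For example a⁴ is central: (a⁴)·a = a⁵ = a·(a⁴); (a⁴)·b = b⁻¹ = b·(a⁴).
Whereas a ∉ Z(G) since a·b = ab ≠ a³b⁻¹ = b·a.
Checking each of the 16 elements this way gives Z(G) = {e, a⁴}, of order 2.

Answer: {e, a⁴}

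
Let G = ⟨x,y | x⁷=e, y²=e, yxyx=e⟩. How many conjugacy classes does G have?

The conjugacy classes (representative and size) are:
  [e] (size 1), [x⁶] (size 2), [x⁵] (size 2), [x⁴] (size 2), [xy] (size 7).
Class equation: 1 + 2 + 2 + 2 + 7 = 14 = |G|. So G has 5 conjugacy classes.

Answer: 5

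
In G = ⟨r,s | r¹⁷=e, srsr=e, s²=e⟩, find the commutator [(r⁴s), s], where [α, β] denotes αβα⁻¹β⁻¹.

[(r⁴s), s] = (r⁴s)·s·(r⁴s)⁻¹·s⁻¹.
  (r⁴s) · s = r⁴
  (r⁴) · (r⁴s) = r⁸s
  (r⁸s) · s = r⁸

Answer: r⁸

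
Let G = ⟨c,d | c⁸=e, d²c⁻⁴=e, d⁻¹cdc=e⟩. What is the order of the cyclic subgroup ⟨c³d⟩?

|⟨c³d⟩| equals the order of c³d. Compute successive powers until reaching e:
  (c³d)¹ = c³d, (c³d)² = c⁴, (c³d)³ = c³d⁻¹, (c³d)⁴ = e.
The smallest positive k with (c³d)ᵏ = e is 4, so |⟨c³d⟩| = 4.

Answer: 4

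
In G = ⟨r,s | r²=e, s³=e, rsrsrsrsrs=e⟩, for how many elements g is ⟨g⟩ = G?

⟨g⟩ = G would require ord(g) = |G| = 60, but the maximum element order in G is 5 < 60. So G is not cyclic and no single element generates it: the count is 0.

Answer: 0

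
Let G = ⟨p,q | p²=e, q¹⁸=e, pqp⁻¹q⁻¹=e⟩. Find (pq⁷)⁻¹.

The order of (pq⁷) is 18 (smallest k with (pq⁷)ᵏ = e), so (pq⁷)⁻¹ = (pq⁷)¹⁷ = pq¹¹.
Check: (pq⁷) · (pq¹¹) → (pq⁷) · p = q⁷;   (q⁷) · q¹¹ = e, giving e as required.

Answer: pq¹¹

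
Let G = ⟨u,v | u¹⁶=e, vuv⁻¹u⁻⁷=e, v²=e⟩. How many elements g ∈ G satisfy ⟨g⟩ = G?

⟨g⟩ = G would require ord(g) = |G| = 32, but the maximum element order in G is 16 < 32. So G is not cyclic and no single element generates it: the count is 0.

Answer: 0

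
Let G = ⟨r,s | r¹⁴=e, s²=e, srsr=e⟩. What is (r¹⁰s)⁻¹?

The order of (r¹⁰s) is 2 (smallest k with (r¹⁰s)ᵏ = e), so (r¹⁰s)⁻¹ = (r¹⁰s)¹ = r¹⁰s.
Check: (r¹⁰s) · (r¹⁰s) → (r¹⁰s) · r¹⁰ = s;   s · s = e, giving e as required.

Answer: r¹⁰s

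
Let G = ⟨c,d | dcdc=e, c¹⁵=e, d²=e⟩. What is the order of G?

Enumerate words in the generators, reducing via the relations: the distinct elements are
  {c, d, e, cd, c², c³, c⁴, c⁵, c⁶, c⁷, c⁸, c⁹, c²d, c³d, c¹², c¹³, c¹¹, c¹⁰, c¹⁴, c⁴d, c⁵d, c⁶d, c⁷d, c⁸d, c⁹d, c¹²d, c¹³d, c¹¹d, c¹⁰d, c¹⁴d}.
No further products give new elements, so |G| = 30.

Answer: 30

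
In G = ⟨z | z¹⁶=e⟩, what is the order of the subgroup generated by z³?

|⟨z³⟩| equals the order of z³. Compute successive powers until reaching e:
  (z³)¹ = z³, (z³)² = z⁶, (z³)³ = z⁹, (z³)⁴ = z¹², (z³)⁵ = z¹⁵, (z³)⁶ = z², (z³)⁷ = z⁵, (z³)⁸ = z⁸, (z³)⁹ = z¹¹, (z³)¹⁰ = z¹⁴, (z³)¹¹ = z, (z³)¹² = z⁴, (z³)¹³ = z⁷, (z³)¹⁴ = z¹⁰, (z³)¹⁵ = z¹³, (z³)¹⁶ = e.
The smallest positive k with (z³)ᵏ = e is 16, so |⟨z³⟩| = 16.

Answer: 16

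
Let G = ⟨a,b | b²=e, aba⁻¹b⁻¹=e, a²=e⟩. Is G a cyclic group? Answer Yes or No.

|G| = 4, but the maximum element order in G is 2 < 4. No single element generates all of G, so G is not cyclic.

Answer: No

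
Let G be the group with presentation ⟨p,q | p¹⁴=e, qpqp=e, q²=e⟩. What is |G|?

Enumerate words in the generators, reducing via the relations: the distinct elements are
  {e, p, q, pq, p², p³, p⁴, p⁵, p⁶, p⁷, p⁸, p⁹, p²q, p³q, p¹², p¹³, p¹¹, p¹⁰, p⁴q, p⁵q, p⁶q, p⁷q, p⁸q, p⁹q, p¹²q, p¹³q, p¹¹q, p¹⁰q}.
No further products give new elements, so |G| = 28.

Answer: 28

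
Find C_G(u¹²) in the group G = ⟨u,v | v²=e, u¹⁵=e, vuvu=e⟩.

⟨u¹²⟩ ⊆ C_G(u¹²) since powers of u¹² commute with u¹²; so |C_G(u¹²)| ≥ |⟨u¹²⟩| = 5.
By orbit–stabilizer, |C_G(u¹²)| = |G| / |conj. class of u¹²| = 30 / 2 = 15.
The 15 elements commuting with u¹² are {e, u, u², u³, u⁴, u⁵, u⁶, u⁷, u⁸, u⁹, u¹⁰, u¹¹, u¹², u¹³, u¹⁴}.

Answer: {e, u, u², u³, u⁴, u⁵, u⁶, u⁷, u⁸, u⁹, u¹⁰, u¹¹, u¹², u¹³, u¹⁴}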